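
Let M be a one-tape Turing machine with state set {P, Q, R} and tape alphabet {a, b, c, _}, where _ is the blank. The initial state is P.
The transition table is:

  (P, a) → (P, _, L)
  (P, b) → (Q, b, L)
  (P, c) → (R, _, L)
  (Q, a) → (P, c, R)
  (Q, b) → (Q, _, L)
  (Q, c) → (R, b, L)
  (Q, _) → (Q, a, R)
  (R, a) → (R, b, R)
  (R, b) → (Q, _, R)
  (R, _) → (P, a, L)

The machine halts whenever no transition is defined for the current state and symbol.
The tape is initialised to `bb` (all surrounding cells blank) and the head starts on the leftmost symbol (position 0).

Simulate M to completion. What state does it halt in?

P

P | _[b]b   read b → write b, move L, go to Q
Q | [_]bb   read _ → write a, move R, go to Q
Q | a[b]b   read b → write _, move L, go to Q
Q | [a]_b   read a → write c, move R, go to P
P | c[_]b
No transition is defined for (P, _); M halts in state P.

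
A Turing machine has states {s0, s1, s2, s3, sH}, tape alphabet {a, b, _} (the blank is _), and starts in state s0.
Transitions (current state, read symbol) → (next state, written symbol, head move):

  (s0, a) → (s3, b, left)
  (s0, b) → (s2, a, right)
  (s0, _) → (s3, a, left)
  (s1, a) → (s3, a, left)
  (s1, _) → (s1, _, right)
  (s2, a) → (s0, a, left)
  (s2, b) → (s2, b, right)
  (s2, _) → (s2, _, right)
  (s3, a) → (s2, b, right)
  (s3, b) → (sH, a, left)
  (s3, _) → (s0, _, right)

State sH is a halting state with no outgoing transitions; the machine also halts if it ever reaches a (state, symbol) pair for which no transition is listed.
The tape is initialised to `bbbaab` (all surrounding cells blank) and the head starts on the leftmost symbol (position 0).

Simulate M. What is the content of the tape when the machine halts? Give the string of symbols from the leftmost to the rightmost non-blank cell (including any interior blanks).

aabaab

state=s0 head=0 tape=[b]bbaab   (s0,b)→(s2,a,right)
state=s2 head=1 tape=a[b]baab   (s2,b)→(s2,b,right)
state=s2 head=2 tape=ab[b]aab   (s2,b)→(s2,b,right)
state=s2 head=3 tape=abb[a]ab   (s2,a)→(s0,a,left)
state=s0 head=2 tape=ab[b]aab   (s0,b)→(s2,a,right)
state=s2 head=3 tape=aba[a]ab   (s2,a)→(s0,a,left)
state=s0 head=2 tape=ab[a]aab   (s0,a)→(s3,b,left)
state=s3 head=1 tape=a[b]baab   (s3,b)→(sH,a,left)
state=sH head=0 tape=[a]abaab
The non-blank tape span at halt is aabaab.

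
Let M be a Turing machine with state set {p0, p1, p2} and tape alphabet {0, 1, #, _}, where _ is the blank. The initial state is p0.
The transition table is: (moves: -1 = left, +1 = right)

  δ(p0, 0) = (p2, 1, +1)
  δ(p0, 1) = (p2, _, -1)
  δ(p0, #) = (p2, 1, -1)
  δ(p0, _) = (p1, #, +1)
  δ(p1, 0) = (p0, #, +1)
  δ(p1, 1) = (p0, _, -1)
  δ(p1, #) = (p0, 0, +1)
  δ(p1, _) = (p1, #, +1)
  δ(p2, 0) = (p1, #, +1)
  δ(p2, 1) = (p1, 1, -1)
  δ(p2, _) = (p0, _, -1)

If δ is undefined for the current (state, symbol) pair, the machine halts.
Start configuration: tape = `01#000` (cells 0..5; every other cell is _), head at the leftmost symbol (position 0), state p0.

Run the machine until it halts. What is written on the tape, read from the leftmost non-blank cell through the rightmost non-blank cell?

p0 | _[0]1#000   read 0 → write 1, move +1, go to p2
p2 | _1[1]#000   read 1 → write 1, move -1, go to p1
p1 | _[1]1#000   read 1 → write _, move -1, go to p0
p0 | [_]_1#000   read _ → write #, move +1, go to p1
p1 | #[_]1#000   read _ → write #, move +1, go to p1
p1 | ##[1]#000   read 1 → write _, move -1, go to p0
p0 | #[#]_#000   read # → write 1, move -1, go to p2
p2 | [#]1_#000
The non-blank tape span at halt is #1_#000.

#1_#000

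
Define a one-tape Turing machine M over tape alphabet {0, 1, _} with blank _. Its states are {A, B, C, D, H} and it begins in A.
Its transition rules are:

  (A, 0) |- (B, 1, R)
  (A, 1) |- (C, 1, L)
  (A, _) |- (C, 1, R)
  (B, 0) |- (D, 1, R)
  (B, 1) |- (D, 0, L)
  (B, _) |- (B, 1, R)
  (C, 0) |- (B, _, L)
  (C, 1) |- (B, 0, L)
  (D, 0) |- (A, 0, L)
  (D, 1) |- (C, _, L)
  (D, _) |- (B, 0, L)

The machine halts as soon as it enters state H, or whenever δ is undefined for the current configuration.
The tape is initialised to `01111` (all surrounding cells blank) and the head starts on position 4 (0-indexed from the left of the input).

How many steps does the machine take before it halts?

state=A head=4 tape=__0111[1]   (A,1)→(C,1,L)
state=C head=3 tape=__011[1]1   (C,1)→(B,0,L)
state=B head=2 tape=__01[1]01   (B,1)→(D,0,L)
state=D head=1 tape=__0[1]001   (D,1)→(C,_,L)
state=C head=0 tape=__[0]_001   (C,0)→(B,_,L)
state=B head=-1 tape=_[_]__001   (B,_)→(B,1,R)
state=B head=0 tape=_1[_]_001   (B,_)→(B,1,R)
state=B head=1 tape=_11[_]001   (B,_)→(B,1,R)
state=B head=2 tape=_111[0]01   (B,0)→(D,1,R)
state=D head=3 tape=_1111[0]1   (D,0)→(A,0,L)
state=A head=2 tape=_111[1]01   (A,1)→(C,1,L)
state=C head=1 tape=_11[1]101   (C,1)→(B,0,L)
state=B head=0 tape=_1[1]0101   (B,1)→(D,0,L)
state=D head=-1 tape=_[1]00101   (D,1)→(C,_,L)
state=C head=-2 tape=[_]_00101
M halts after 14 transitions.

14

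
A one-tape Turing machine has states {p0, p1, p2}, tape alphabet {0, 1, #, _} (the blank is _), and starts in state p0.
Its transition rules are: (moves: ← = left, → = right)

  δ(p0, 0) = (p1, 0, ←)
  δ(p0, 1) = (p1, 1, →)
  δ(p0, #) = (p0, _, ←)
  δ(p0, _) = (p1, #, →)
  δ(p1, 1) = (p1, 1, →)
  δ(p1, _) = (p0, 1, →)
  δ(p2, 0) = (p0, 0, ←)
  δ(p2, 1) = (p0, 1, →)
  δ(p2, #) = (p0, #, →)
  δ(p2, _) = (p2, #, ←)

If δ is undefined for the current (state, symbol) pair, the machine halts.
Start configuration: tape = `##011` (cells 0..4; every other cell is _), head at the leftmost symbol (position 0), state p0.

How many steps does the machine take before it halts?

8

p0 | _[#]#011   read # → write _, move ←, go to p0
p0 | [_]_#011   read _ → write #, move →, go to p1
p1 | #[_]#011   read _ → write 1, move →, go to p0
p0 | #1[#]011   read # → write _, move ←, go to p0
p0 | #[1]_011   read 1 → write 1, move →, go to p1
p1 | #1[_]011   read _ → write 1, move →, go to p0
p0 | #11[0]11   read 0 → write 0, move ←, go to p1
p1 | #1[1]011   read 1 → write 1, move →, go to p1
p1 | #11[0]11
M halts after 8 transitions.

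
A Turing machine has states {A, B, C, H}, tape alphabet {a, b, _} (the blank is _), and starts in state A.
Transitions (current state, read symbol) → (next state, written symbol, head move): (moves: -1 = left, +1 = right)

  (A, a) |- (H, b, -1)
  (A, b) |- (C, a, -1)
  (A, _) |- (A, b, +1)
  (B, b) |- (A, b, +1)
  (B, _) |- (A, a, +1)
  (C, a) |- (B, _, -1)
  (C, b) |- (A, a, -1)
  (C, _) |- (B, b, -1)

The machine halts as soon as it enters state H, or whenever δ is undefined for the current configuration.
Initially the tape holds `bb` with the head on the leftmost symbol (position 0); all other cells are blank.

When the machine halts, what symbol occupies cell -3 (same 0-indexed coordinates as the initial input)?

A | ___[b]b   read b → write a, move -1, go to C
C | __[_]ab   read _ → write b, move -1, go to B
B | _[_]bab   read _ → write a, move +1, go to A
A | _a[b]ab   read b → write a, move -1, go to C
C | _[a]aab   read a → write _, move -1, go to B
B | [_]_aab   read _ → write a, move +1, go to A
A | a[_]aab   read _ → write b, move +1, go to A
A | ab[a]ab   read a → write b, move -1, go to H
H | a[b]bab
Cell -3 holds a when M halts.

a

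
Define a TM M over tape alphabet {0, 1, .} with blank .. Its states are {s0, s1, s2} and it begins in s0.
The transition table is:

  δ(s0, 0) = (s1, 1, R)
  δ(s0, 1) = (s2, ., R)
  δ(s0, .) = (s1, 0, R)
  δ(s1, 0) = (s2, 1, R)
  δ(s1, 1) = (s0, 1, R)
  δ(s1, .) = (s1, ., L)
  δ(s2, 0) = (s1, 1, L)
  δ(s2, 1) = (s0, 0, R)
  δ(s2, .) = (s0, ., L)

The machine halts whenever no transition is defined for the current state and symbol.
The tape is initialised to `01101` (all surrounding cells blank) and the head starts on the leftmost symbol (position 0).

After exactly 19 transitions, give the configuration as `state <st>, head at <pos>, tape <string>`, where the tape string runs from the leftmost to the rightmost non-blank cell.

state s2, head at 5, tape 11011

s0 | [0]1101.   read 0 → write 1, move R, go to s1
s1 | 1[1]101.   read 1 → write 1, move R, go to s0
s0 | 11[1]01.   read 1 → write ., move R, go to s2
s2 | 11.[0]1.   read 0 → write 1, move L, go to s1
s1 | 11[.]11.   read . → write ., move L, go to s1
s1 | 1[1].11.   read 1 → write 1, move R, go to s0
s0 | 11[.]11.   read . → write 0, move R, go to s1
s1 | 110[1]1.   read 1 → write 1, move R, go to s0
s0 | 1101[1].   read 1 → write ., move R, go to s2
s2 | 1101.[.]   read . → write ., move L, go to s0
s0 | 1101[.].   read . → write 0, move R, go to s1
s1 | 11010[.]   read . → write ., move L, go to s1
s1 | 1101[0].   read 0 → write 1, move R, go to s2
s2 | 11011[.]   read . → write ., move L, go to s0
s0 | 1101[1].   read 1 → write ., move R, go to s2
s2 | 1101.[.]   read . → write ., move L, go to s0
s0 | 1101[.].   read . → write 0, move R, go to s1
s1 | 11010[.]   read . → write ., move L, go to s1
s1 | 1101[0].   read 0 → write 1, move R, go to s2
s2 | 11011[.]
After 19 steps: state s2, head at 5, tape 11011.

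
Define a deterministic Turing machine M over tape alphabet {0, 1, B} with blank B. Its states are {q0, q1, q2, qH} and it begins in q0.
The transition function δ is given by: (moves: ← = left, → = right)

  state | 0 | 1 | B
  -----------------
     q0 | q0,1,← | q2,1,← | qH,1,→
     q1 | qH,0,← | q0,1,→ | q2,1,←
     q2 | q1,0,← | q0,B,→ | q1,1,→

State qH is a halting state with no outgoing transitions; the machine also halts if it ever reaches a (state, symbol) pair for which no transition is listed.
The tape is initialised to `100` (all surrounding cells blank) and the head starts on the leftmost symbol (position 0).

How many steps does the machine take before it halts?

26

state=q0 head=0 tape=B[1]00BB   (q0,1)→(q2,1,←)
state=q2 head=-1 tape=[B]100BB   (q2,B)→(q1,1,→)
state=q1 head=0 tape=1[1]00BB   (q1,1)→(q0,1,→)
state=q0 head=1 tape=11[0]0BB   (q0,0)→(q0,1,←)
state=q0 head=0 tape=1[1]10BB   (q0,1)→(q2,1,←)
state=q2 head=-1 tape=[1]110BB   (q2,1)→(q0,B,→)
state=q0 head=0 tape=B[1]10BB   (q0,1)→(q2,1,←)
state=q2 head=-1 tape=[B]110BB   (q2,B)→(q1,1,→)
state=q1 head=0 tape=1[1]10BB   (q1,1)→(q0,1,→)
state=q0 head=1 tape=11[1]0BB   (q0,1)→(q2,1,←)
state=q2 head=0 tape=1[1]10BB   (q2,1)→(q0,B,→)
state=q0 head=1 tape=1B[1]0BB   (q0,1)→(q2,1,←)
state=q2 head=0 tape=1[B]10BB   (q2,B)→(q1,1,→)
state=q1 head=1 tape=11[1]0BB   (q1,1)→(q0,1,→)
state=q0 head=2 tape=111[0]BB   (q0,0)→(q0,1,←)
state=q0 head=1 tape=11[1]1BB   (q0,1)→(q2,1,←)
state=q2 head=0 tape=1[1]11BB   (q2,1)→(q0,B,→)
state=q0 head=1 tape=1B[1]1BB   (q0,1)→(q2,1,←)
state=q2 head=0 tape=1[B]11BB   (q2,B)→(q1,1,→)
state=q1 head=1 tape=11[1]1BB   (q1,1)→(q0,1,→)
state=q0 head=2 tape=111[1]BB   (q0,1)→(q2,1,←)
state=q2 head=1 tape=11[1]1BB   (q2,1)→(q0,B,→)
state=q0 head=2 tape=11B[1]BB   (q0,1)→(q2,1,←)
state=q2 head=1 tape=11[B]1BB   (q2,B)→(q1,1,→)
state=q1 head=2 tape=111[1]BB   (q1,1)→(q0,1,→)
state=q0 head=3 tape=1111[B]B   (q0,B)→(qH,1,→)
state=qH head=4 tape=11111[B]
M halts after 26 transitions.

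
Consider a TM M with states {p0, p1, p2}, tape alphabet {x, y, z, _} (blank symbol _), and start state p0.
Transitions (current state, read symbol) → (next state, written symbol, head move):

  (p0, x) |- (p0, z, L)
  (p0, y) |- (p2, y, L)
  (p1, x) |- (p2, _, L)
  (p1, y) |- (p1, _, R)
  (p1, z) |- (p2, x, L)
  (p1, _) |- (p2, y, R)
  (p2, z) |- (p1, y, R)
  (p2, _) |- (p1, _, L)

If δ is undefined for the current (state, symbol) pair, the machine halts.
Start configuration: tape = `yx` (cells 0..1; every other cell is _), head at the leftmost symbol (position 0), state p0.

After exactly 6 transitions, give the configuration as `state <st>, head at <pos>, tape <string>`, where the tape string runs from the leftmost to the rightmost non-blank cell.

state=p0 head=0 tape=__[y]x   (p0,y)→(p2,y,L)
state=p2 head=-1 tape=_[_]yx   (p2,_)→(p1,_,L)
state=p1 head=-2 tape=[_]_yx   (p1,_)→(p2,y,R)
state=p2 head=-1 tape=y[_]yx   (p2,_)→(p1,_,L)
state=p1 head=-2 tape=[y]_yx   (p1,y)→(p1,_,R)
state=p1 head=-1 tape=_[_]yx   (p1,_)→(p2,y,R)
state=p2 head=0 tape=_y[y]x
After 6 steps: state p2, head at 0, tape yyx.

state p2, head at 0, tape yyx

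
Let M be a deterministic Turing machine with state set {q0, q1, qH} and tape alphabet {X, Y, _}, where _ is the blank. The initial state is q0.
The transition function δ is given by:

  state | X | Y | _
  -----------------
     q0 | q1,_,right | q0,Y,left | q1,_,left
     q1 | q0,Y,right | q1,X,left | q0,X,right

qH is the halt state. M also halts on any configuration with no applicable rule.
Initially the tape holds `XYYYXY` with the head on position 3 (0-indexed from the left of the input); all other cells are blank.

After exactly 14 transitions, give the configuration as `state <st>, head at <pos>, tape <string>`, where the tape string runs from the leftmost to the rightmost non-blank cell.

q0 | XYY[Y]XY   read Y → write Y, move left, go to q0
q0 | XY[Y]YXY   read Y → write Y, move left, go to q0
q0 | X[Y]YYXY   read Y → write Y, move left, go to q0
q0 | [X]YYYXY   read X → write _, move right, go to q1
q1 | _[Y]YYXY   read Y → write X, move left, go to q1
q1 | [_]XYYXY   read _ → write X, move right, go to q0
q0 | X[X]YYXY   read X → write _, move right, go to q1
q1 | X_[Y]YXY   read Y → write X, move left, go to q1
q1 | X[_]XYXY   read _ → write X, move right, go to q0
q0 | XX[X]YXY   read X → write _, move right, go to q1
q1 | XX_[Y]XY   read Y → write X, move left, go to q1
q1 | XX[_]XXY   read _ → write X, move right, go to q0
q0 | XXX[X]XY   read X → write _, move right, go to q1
q1 | XXX_[X]Y   read X → write Y, move right, go to q0
q0 | XXX_Y[Y]
After 14 steps: state q0, head at 5, tape XXX_YY.

state q0, head at 5, tape XXX_YY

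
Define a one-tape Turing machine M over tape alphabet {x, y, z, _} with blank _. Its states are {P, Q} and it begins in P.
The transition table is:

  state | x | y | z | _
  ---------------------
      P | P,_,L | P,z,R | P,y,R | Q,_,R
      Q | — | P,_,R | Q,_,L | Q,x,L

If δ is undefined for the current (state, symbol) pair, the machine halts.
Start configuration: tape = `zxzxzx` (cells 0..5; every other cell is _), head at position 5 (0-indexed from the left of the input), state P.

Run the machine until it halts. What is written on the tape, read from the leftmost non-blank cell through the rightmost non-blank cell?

state=P head=5 tape=zxzxz[x]_   (P,x)→(P,_,L)
state=P head=4 tape=zxzx[z]__   (P,z)→(P,y,R)
state=P head=5 tape=zxzxy[_]_   (P,_)→(Q,_,R)
state=Q head=6 tape=zxzxy_[_]   (Q,_)→(Q,x,L)
state=Q head=5 tape=zxzxy[_]x   (Q,_)→(Q,x,L)
state=Q head=4 tape=zxzx[y]xx   (Q,y)→(P,_,R)
state=P head=5 tape=zxzx_[x]x   (P,x)→(P,_,L)
state=P head=4 tape=zxzx[_]_x   (P,_)→(Q,_,R)
state=Q head=5 tape=zxzx_[_]x   (Q,_)→(Q,x,L)
state=Q head=4 tape=zxzx[_]xx   (Q,_)→(Q,x,L)
state=Q head=3 tape=zxz[x]xxx
The non-blank tape span at halt is zxzxxxx.

zxzxxxx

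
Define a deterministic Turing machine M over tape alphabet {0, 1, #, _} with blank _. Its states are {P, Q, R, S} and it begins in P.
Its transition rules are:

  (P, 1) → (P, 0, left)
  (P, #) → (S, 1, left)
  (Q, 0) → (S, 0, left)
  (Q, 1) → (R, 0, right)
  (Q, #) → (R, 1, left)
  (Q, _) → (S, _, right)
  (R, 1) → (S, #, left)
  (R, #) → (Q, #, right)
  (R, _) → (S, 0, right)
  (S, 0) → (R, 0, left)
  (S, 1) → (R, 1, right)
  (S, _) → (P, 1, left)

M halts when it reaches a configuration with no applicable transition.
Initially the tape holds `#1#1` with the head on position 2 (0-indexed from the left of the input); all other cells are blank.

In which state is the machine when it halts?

state=P head=2 tape=#1[#]1__   (P,#)→(S,1,left)
state=S head=1 tape=#[1]11__   (S,1)→(R,1,right)
state=R head=2 tape=#1[1]1__   (R,1)→(S,#,left)
state=S head=1 tape=#[1]#1__   (S,1)→(R,1,right)
state=R head=2 tape=#1[#]1__   (R,#)→(Q,#,right)
state=Q head=3 tape=#1#[1]__   (Q,1)→(R,0,right)
state=R head=4 tape=#1#0[_]_   (R,_)→(S,0,right)
state=S head=5 tape=#1#00[_]   (S,_)→(P,1,left)
state=P head=4 tape=#1#0[0]1
No transition is defined for (P, 0); M halts in state P.

P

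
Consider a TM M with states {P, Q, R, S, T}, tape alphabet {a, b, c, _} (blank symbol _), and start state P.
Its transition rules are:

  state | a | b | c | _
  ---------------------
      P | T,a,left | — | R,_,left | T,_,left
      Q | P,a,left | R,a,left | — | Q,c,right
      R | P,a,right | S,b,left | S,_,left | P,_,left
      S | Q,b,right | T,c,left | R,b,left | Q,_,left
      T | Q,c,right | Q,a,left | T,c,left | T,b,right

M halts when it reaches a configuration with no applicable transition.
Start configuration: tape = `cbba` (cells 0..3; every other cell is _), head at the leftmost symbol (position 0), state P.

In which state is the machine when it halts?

Q

state=P head=0 tape=_______[c]bba   (P,c)→(R,_,left)
state=R head=-1 tape=______[_]_bba   (R,_)→(P,_,left)
state=P head=-2 tape=_____[_]__bba   (P,_)→(T,_,left)
state=T head=-3 tape=____[_]___bba   (T,_)→(T,b,right)
state=T head=-2 tape=____b[_]__bba   (T,_)→(T,b,right)
state=T head=-1 tape=____bb[_]_bba   (T,_)→(T,b,right)
state=T head=0 tape=____bbb[_]bba   (T,_)→(T,b,right)
state=T head=1 tape=____bbbb[b]ba   (T,b)→(Q,a,left)
state=Q head=0 tape=____bbb[b]aba   (Q,b)→(R,a,left)
state=R head=-1 tape=____bb[b]aaba   (R,b)→(S,b,left)
state=S head=-2 tape=____b[b]baaba   (S,b)→(T,c,left)
state=T head=-3 tape=____[b]cbaaba   (T,b)→(Q,a,left)
state=Q head=-4 tape=___[_]acbaaba   (Q,_)→(Q,c,right)
state=Q head=-3 tape=___c[a]cbaaba   (Q,a)→(P,a,left)
state=P head=-4 tape=___[c]acbaaba   (P,c)→(R,_,left)
state=R head=-5 tape=__[_]_acbaaba   (R,_)→(P,_,left)
state=P head=-6 tape=_[_]__acbaaba   (P,_)→(T,_,left)
state=T head=-7 tape=[_]___acbaaba   (T,_)→(T,b,right)
state=T head=-6 tape=b[_]__acbaaba   (T,_)→(T,b,right)
state=T head=-5 tape=bb[_]_acbaaba   (T,_)→(T,b,right)
state=T head=-4 tape=bbb[_]acbaaba   (T,_)→(T,b,right)
state=T head=-3 tape=bbbb[a]cbaaba   (T,a)→(Q,c,right)
state=Q head=-2 tape=bbbbc[c]baaba
No transition is defined for (Q, c); M halts in state Q.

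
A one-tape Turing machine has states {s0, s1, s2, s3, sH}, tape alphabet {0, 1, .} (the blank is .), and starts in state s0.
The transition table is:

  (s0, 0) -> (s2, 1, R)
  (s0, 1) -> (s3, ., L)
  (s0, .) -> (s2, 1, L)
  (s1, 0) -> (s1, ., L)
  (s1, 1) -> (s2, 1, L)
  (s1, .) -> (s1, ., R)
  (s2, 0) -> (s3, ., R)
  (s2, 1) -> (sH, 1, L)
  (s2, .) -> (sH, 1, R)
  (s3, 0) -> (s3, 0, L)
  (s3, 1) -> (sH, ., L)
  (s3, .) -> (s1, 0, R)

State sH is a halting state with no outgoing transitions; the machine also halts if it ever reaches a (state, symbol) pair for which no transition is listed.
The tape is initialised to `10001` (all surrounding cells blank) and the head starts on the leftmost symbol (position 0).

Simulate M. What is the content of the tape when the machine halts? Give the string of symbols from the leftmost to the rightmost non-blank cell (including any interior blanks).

s0 | .[1]0001   read 1 → write ., move L, go to s3
s3 | [.].0001   read . → write 0, move R, go to s1
s1 | 0[.]0001   read . → write ., move R, go to s1
s1 | 0.[0]001   read 0 → write ., move L, go to s1
s1 | 0[.].001   read . → write ., move R, go to s1
s1 | 0.[.]001   read . → write ., move R, go to s1
s1 | 0..[0]01   read 0 → write ., move L, go to s1
s1 | 0.[.].01   read . → write ., move R, go to s1
s1 | 0..[.]01   read . → write ., move R, go to s1
s1 | 0...[0]1   read 0 → write ., move L, go to s1
s1 | 0..[.].1   read . → write ., move R, go to s1
s1 | 0...[.]1   read . → write ., move R, go to s1
s1 | 0....[1]   read 1 → write 1, move L, go to s2
s2 | 0...[.]1   read . → write 1, move R, go to sH
sH | 0...1[1]
The non-blank tape span at halt is 0...11.

0...11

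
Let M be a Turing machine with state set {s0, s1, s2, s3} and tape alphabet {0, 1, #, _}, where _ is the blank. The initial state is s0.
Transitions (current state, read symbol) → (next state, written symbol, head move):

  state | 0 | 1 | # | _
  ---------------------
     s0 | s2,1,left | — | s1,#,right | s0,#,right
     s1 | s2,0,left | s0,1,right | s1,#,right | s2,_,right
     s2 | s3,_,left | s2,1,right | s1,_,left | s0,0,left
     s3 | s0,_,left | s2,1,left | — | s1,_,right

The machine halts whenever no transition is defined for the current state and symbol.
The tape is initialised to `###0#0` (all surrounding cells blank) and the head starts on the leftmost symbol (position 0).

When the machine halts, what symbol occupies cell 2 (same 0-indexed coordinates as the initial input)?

state=s0 head=0 tape=[#]##0#0   (s0,#)→(s1,#,right)
state=s1 head=1 tape=#[#]#0#0   (s1,#)→(s1,#,right)
state=s1 head=2 tape=##[#]0#0   (s1,#)→(s1,#,right)
state=s1 head=3 tape=###[0]#0   (s1,0)→(s2,0,left)
state=s2 head=2 tape=##[#]0#0   (s2,#)→(s1,_,left)
state=s1 head=1 tape=#[#]_0#0   (s1,#)→(s1,#,right)
state=s1 head=2 tape=##[_]0#0   (s1,_)→(s2,_,right)
state=s2 head=3 tape=##_[0]#0   (s2,0)→(s3,_,left)
state=s3 head=2 tape=##[_]_#0   (s3,_)→(s1,_,right)
state=s1 head=3 tape=##_[_]#0   (s1,_)→(s2,_,right)
state=s2 head=4 tape=##__[#]0   (s2,#)→(s1,_,left)
state=s1 head=3 tape=##_[_]_0   (s1,_)→(s2,_,right)
state=s2 head=4 tape=##__[_]0   (s2,_)→(s0,0,left)
state=s0 head=3 tape=##_[_]00   (s0,_)→(s0,#,right)
state=s0 head=4 tape=##_#[0]0   (s0,0)→(s2,1,left)
state=s2 head=3 tape=##_[#]10   (s2,#)→(s1,_,left)
state=s1 head=2 tape=##[_]_10   (s1,_)→(s2,_,right)
state=s2 head=3 tape=##_[_]10   (s2,_)→(s0,0,left)
state=s0 head=2 tape=##[_]010   (s0,_)→(s0,#,right)
state=s0 head=3 tape=###[0]10   (s0,0)→(s2,1,left)
state=s2 head=2 tape=##[#]110   (s2,#)→(s1,_,left)
state=s1 head=1 tape=#[#]_110   (s1,#)→(s1,#,right)
state=s1 head=2 tape=##[_]110   (s1,_)→(s2,_,right)
state=s2 head=3 tape=##_[1]10   (s2,1)→(s2,1,right)
state=s2 head=4 tape=##_1[1]0   (s2,1)→(s2,1,right)
state=s2 head=5 tape=##_11[0]   (s2,0)→(s3,_,left)
state=s3 head=4 tape=##_1[1]_   (s3,1)→(s2,1,left)
state=s2 head=3 tape=##_[1]1_   (s2,1)→(s2,1,right)
state=s2 head=4 tape=##_1[1]_   (s2,1)→(s2,1,right)
state=s2 head=5 tape=##_11[_]   (s2,_)→(s0,0,left)
state=s0 head=4 tape=##_1[1]0
Cell 2 holds _ when M halts.

_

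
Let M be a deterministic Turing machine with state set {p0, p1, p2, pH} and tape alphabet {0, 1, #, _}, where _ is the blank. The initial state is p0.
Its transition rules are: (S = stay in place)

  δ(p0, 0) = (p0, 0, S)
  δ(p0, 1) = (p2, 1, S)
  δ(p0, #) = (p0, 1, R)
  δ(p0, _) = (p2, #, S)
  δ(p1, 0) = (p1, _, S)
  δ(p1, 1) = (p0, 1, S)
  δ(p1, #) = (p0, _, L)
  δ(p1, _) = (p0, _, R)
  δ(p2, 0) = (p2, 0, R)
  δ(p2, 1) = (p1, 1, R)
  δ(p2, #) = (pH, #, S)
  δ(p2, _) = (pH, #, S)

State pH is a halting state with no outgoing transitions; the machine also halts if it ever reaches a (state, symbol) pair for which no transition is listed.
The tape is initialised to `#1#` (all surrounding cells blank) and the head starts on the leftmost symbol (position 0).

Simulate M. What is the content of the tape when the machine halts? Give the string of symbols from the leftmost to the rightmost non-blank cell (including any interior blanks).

state=p0 head=0 tape=[#]1#_   (p0,#)→(p0,1,R)
state=p0 head=1 tape=1[1]#_   (p0,1)→(p2,1,S)
state=p2 head=1 tape=1[1]#_   (p2,1)→(p1,1,R)
state=p1 head=2 tape=11[#]_   (p1,#)→(p0,_,L)
state=p0 head=1 tape=1[1]__   (p0,1)→(p2,1,S)
state=p2 head=1 tape=1[1]__   (p2,1)→(p1,1,R)
state=p1 head=2 tape=11[_]_   (p1,_)→(p0,_,R)
state=p0 head=3 tape=11_[_]   (p0,_)→(p2,#,S)
state=p2 head=3 tape=11_[#]   (p2,#)→(pH,#,S)
state=pH head=3 tape=11_[#]
The non-blank tape span at halt is 11_#.

11_#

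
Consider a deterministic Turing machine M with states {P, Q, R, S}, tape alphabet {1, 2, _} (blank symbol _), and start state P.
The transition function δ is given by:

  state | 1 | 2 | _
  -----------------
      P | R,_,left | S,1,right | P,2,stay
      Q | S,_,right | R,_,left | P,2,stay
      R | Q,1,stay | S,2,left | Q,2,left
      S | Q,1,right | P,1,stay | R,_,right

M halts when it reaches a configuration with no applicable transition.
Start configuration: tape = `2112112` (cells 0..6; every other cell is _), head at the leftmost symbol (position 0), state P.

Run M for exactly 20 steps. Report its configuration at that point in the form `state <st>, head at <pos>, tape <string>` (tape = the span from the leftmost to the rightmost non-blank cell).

state S, head at 0, tape 112

state=P head=0 tape=_[2]112112   (P,2)→(S,1,right)
state=S head=1 tape=_1[1]12112   (S,1)→(Q,1,right)
state=Q head=2 tape=_11[1]2112   (Q,1)→(S,_,right)
state=S head=3 tape=_11_[2]112   (S,2)→(P,1,stay)
state=P head=3 tape=_11_[1]112   (P,1)→(R,_,left)
state=R head=2 tape=_11[_]_112   (R,_)→(Q,2,left)
state=Q head=1 tape=_1[1]2_112   (Q,1)→(S,_,right)
state=S head=2 tape=_1_[2]_112   (S,2)→(P,1,stay)
state=P head=2 tape=_1_[1]_112   (P,1)→(R,_,left)
state=R head=1 tape=_1[_]__112   (R,_)→(Q,2,left)
state=Q head=0 tape=_[1]2__112   (Q,1)→(S,_,right)
state=S head=1 tape=__[2]__112   (S,2)→(P,1,stay)
state=P head=1 tape=__[1]__112   (P,1)→(R,_,left)
state=R head=0 tape=_[_]___112   (R,_)→(Q,2,left)
state=Q head=-1 tape=[_]2___112   (Q,_)→(P,2,stay)
state=P head=-1 tape=[2]2___112   (P,2)→(S,1,right)
state=S head=0 tape=1[2]___112   (S,2)→(P,1,stay)
state=P head=0 tape=1[1]___112   (P,1)→(R,_,left)
state=R head=-1 tape=[1]____112   (R,1)→(Q,1,stay)
state=Q head=-1 tape=[1]____112   (Q,1)→(S,_,right)
state=S head=0 tape=_[_]___112
After 20 steps: state S, head at 0, tape 112.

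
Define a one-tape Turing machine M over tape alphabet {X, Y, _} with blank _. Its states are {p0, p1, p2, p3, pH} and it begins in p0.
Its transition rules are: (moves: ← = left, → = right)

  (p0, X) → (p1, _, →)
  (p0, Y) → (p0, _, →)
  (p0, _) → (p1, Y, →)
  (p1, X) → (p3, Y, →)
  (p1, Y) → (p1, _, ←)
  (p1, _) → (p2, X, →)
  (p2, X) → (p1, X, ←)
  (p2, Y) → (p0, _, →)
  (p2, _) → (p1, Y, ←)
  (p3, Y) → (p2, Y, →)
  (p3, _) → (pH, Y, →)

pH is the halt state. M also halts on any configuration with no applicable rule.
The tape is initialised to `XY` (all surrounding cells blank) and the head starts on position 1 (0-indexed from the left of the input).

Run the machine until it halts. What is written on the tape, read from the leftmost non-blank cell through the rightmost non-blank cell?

p0 | X[Y]____   read Y → write _, move →, go to p0
p0 | X_[_]___   read _ → write Y, move →, go to p1
p1 | X_Y[_]__   read _ → write X, move →, go to p2
p2 | X_YX[_]_   read _ → write Y, move ←, go to p1
p1 | X_Y[X]Y_   read X → write Y, move →, go to p3
p3 | X_YY[Y]_   read Y → write Y, move →, go to p2
p2 | X_YYY[_]   read _ → write Y, move ←, go to p1
p1 | X_YY[Y]Y   read Y → write _, move ←, go to p1
p1 | X_Y[Y]_Y   read Y → write _, move ←, go to p1
p1 | X_[Y]__Y   read Y → write _, move ←, go to p1
p1 | X[_]___Y   read _ → write X, move →, go to p2
p2 | XX[_]__Y   read _ → write Y, move ←, go to p1
p1 | X[X]Y__Y   read X → write Y, move →, go to p3
p3 | XY[Y]__Y   read Y → write Y, move →, go to p2
p2 | XYY[_]_Y   read _ → write Y, move ←, go to p1
p1 | XY[Y]Y_Y   read Y → write _, move ←, go to p1
p1 | X[Y]_Y_Y   read Y → write _, move ←, go to p1
p1 | [X]__Y_Y   read X → write Y, move →, go to p3
p3 | Y[_]_Y_Y   read _ → write Y, move →, go to pH
pH | YY[_]Y_Y
The non-blank tape span at halt is YY_Y_Y.

YY_Y_Y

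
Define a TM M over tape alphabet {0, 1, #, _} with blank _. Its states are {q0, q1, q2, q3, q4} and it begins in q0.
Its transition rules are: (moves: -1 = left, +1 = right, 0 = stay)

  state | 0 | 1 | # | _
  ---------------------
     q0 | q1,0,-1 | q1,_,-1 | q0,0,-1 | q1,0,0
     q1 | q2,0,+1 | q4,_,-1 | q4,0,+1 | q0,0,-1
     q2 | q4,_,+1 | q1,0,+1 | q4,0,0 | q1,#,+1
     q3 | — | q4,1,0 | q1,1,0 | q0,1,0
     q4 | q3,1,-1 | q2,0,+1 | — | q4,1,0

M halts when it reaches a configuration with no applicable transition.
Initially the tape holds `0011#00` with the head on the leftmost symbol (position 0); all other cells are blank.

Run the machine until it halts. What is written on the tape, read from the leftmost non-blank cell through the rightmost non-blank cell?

q0 | __[0]011#00   read 0 → write 0, move -1, go to q1
q1 | _[_]0011#00   read _ → write 0, move -1, go to q0
q0 | [_]00011#00   read _ → write 0, move 0, go to q1
q1 | [0]00011#00   read 0 → write 0, move +1, go to q2
q2 | 0[0]0011#00   read 0 → write _, move +1, go to q4
q4 | 0_[0]011#00   read 0 → write 1, move -1, go to q3
q3 | 0[_]1011#00   read _ → write 1, move 0, go to q0
q0 | 0[1]1011#00   read 1 → write _, move -1, go to q1
q1 | [0]_1011#00   read 0 → write 0, move +1, go to q2
q2 | 0[_]1011#00   read _ → write #, move +1, go to q1
q1 | 0#[1]011#00   read 1 → write _, move -1, go to q4
q4 | 0[#]_011#00
The non-blank tape span at halt is 0#_011#00.

0#_011#00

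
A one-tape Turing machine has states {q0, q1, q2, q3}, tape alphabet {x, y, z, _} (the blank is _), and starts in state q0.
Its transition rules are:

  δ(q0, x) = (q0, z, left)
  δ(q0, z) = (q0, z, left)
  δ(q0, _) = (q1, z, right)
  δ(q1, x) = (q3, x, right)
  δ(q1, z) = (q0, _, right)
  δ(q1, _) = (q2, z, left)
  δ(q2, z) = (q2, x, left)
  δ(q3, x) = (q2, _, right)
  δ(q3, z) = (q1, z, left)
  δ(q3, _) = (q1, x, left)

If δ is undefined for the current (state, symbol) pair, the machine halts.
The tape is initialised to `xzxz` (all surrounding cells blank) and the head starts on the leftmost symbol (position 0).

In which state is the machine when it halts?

state=q0 head=0 tape=_[x]zxz__   (q0,x)→(q0,z,left)
state=q0 head=-1 tape=[_]zzxz__   (q0,_)→(q1,z,right)
state=q1 head=0 tape=z[z]zxz__   (q1,z)→(q0,_,right)
state=q0 head=1 tape=z_[z]xz__   (q0,z)→(q0,z,left)
state=q0 head=0 tape=z[_]zxz__   (q0,_)→(q1,z,right)
state=q1 head=1 tape=zz[z]xz__   (q1,z)→(q0,_,right)
state=q0 head=2 tape=zz_[x]z__   (q0,x)→(q0,z,left)
state=q0 head=1 tape=zz[_]zz__   (q0,_)→(q1,z,right)
state=q1 head=2 tape=zzz[z]z__   (q1,z)→(q0,_,right)
state=q0 head=3 tape=zzz_[z]__   (q0,z)→(q0,z,left)
state=q0 head=2 tape=zzz[_]z__   (q0,_)→(q1,z,right)
state=q1 head=3 tape=zzzz[z]__   (q1,z)→(q0,_,right)
state=q0 head=4 tape=zzzz_[_]_   (q0,_)→(q1,z,right)
state=q1 head=5 tape=zzzz_z[_]   (q1,_)→(q2,z,left)
state=q2 head=4 tape=zzzz_[z]z   (q2,z)→(q2,x,left)
state=q2 head=3 tape=zzzz[_]xz
No transition is defined for (q2, _); M halts in state q2.

q2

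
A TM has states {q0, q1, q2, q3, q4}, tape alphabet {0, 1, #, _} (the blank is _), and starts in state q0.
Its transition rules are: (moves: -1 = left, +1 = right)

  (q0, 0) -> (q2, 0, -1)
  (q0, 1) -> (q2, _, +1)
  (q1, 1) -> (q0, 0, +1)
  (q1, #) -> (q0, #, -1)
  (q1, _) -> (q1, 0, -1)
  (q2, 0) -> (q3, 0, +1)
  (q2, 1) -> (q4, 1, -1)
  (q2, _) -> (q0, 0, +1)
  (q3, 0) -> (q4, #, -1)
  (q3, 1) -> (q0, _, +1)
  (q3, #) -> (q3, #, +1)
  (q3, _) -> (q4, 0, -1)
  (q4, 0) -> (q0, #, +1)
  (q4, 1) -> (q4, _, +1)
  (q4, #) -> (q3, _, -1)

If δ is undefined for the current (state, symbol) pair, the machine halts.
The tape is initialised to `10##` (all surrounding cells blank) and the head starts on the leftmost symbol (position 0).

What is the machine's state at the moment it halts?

q4

state=q0 head=0 tape=[1]0##_   (q0,1)→(q2,_,+1)
state=q2 head=1 tape=_[0]##_   (q2,0)→(q3,0,+1)
state=q3 head=2 tape=_0[#]#_   (q3,#)→(q3,#,+1)
state=q3 head=3 tape=_0#[#]_   (q3,#)→(q3,#,+1)
state=q3 head=4 tape=_0##[_]   (q3,_)→(q4,0,-1)
state=q4 head=3 tape=_0#[#]0   (q4,#)→(q3,_,-1)
state=q3 head=2 tape=_0[#]_0   (q3,#)→(q3,#,+1)
state=q3 head=3 tape=_0#[_]0   (q3,_)→(q4,0,-1)
state=q4 head=2 tape=_0[#]00   (q4,#)→(q3,_,-1)
state=q3 head=1 tape=_[0]_00   (q3,0)→(q4,#,-1)
state=q4 head=0 tape=[_]#_00
No transition is defined for (q4, _); M halts in state q4.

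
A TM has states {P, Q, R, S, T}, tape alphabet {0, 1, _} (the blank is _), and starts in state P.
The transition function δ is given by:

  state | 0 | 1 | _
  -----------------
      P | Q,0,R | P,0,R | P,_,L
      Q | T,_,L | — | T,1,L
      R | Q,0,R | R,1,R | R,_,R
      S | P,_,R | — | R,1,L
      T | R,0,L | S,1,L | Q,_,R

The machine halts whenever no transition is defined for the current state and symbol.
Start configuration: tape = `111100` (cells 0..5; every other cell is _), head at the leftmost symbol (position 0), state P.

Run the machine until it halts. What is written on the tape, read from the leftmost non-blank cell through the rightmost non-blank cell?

01

state=P head=0 tape=_[1]11100   (P,1)→(P,0,R)
state=P head=1 tape=_0[1]1100   (P,1)→(P,0,R)
state=P head=2 tape=_00[1]100   (P,1)→(P,0,R)
state=P head=3 tape=_000[1]00   (P,1)→(P,0,R)
state=P head=4 tape=_0000[0]0   (P,0)→(Q,0,R)
state=Q head=5 tape=_00000[0]   (Q,0)→(T,_,L)
state=T head=4 tape=_0000[0]_   (T,0)→(R,0,L)
state=R head=3 tape=_000[0]0_   (R,0)→(Q,0,R)
state=Q head=4 tape=_0000[0]_   (Q,0)→(T,_,L)
state=T head=3 tape=_000[0]__   (T,0)→(R,0,L)
state=R head=2 tape=_00[0]0__   (R,0)→(Q,0,R)
state=Q head=3 tape=_000[0]__   (Q,0)→(T,_,L)
state=T head=2 tape=_00[0]___   (T,0)→(R,0,L)
state=R head=1 tape=_0[0]0___   (R,0)→(Q,0,R)
state=Q head=2 tape=_00[0]___   (Q,0)→(T,_,L)
state=T head=1 tape=_0[0]____   (T,0)→(R,0,L)
state=R head=0 tape=_[0]0____   (R,0)→(Q,0,R)
state=Q head=1 tape=_0[0]____   (Q,0)→(T,_,L)
state=T head=0 tape=_[0]_____   (T,0)→(R,0,L)
state=R head=-1 tape=[_]0_____   (R,_)→(R,_,R)
state=R head=0 tape=_[0]_____   (R,0)→(Q,0,R)
state=Q head=1 tape=_0[_]____   (Q,_)→(T,1,L)
state=T head=0 tape=_[0]1____   (T,0)→(R,0,L)
state=R head=-1 tape=[_]01____   (R,_)→(R,_,R)
state=R head=0 tape=_[0]1____   (R,0)→(Q,0,R)
state=Q head=1 tape=_0[1]____
The non-blank tape span at halt is 01.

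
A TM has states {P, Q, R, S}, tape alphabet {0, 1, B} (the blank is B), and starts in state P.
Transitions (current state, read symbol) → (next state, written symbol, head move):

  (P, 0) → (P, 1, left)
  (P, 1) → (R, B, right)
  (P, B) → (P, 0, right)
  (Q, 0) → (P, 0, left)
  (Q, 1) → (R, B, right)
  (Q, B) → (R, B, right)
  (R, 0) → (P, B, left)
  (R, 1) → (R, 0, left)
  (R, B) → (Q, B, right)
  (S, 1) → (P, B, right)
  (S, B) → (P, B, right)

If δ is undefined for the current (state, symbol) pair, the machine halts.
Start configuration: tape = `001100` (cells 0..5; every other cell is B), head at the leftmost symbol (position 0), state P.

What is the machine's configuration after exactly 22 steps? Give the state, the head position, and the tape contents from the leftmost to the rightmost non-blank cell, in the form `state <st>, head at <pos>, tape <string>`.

state=P head=0 tape=BB[0]01100   (P,0)→(P,1,left)
state=P head=-1 tape=B[B]101100   (P,B)→(P,0,right)
state=P head=0 tape=B0[1]01100   (P,1)→(R,B,right)
state=R head=1 tape=B0B[0]1100   (R,0)→(P,B,left)
state=P head=0 tape=B0[B]B1100   (P,B)→(P,0,right)
state=P head=1 tape=B00[B]1100   (P,B)→(P,0,right)
state=P head=2 tape=B000[1]100   (P,1)→(R,B,right)
state=R head=3 tape=B000B[1]00   (R,1)→(R,0,left)
state=R head=2 tape=B000[B]000   (R,B)→(Q,B,right)
state=Q head=3 tape=B000B[0]00   (Q,0)→(P,0,left)
state=P head=2 tape=B000[B]000   (P,B)→(P,0,right)
state=P head=3 tape=B0000[0]00   (P,0)→(P,1,left)
state=P head=2 tape=B000[0]100   (P,0)→(P,1,left)
state=P head=1 tape=B00[0]1100   (P,0)→(P,1,left)
state=P head=0 tape=B0[0]11100   (P,0)→(P,1,left)
state=P head=-1 tape=B[0]111100   (P,0)→(P,1,left)
state=P head=-2 tape=[B]1111100   (P,B)→(P,0,right)
state=P head=-1 tape=0[1]111100   (P,1)→(R,B,right)
state=R head=0 tape=0B[1]11100   (R,1)→(R,0,left)
state=R head=-1 tape=0[B]011100   (R,B)→(Q,B,right)
state=Q head=0 tape=0B[0]11100   (Q,0)→(P,0,left)
state=P head=-1 tape=0[B]011100   (P,B)→(P,0,right)
state=P head=0 tape=00[0]11100
After 22 steps: state P, head at 0, tape 00011100.

state P, head at 0, tape 00011100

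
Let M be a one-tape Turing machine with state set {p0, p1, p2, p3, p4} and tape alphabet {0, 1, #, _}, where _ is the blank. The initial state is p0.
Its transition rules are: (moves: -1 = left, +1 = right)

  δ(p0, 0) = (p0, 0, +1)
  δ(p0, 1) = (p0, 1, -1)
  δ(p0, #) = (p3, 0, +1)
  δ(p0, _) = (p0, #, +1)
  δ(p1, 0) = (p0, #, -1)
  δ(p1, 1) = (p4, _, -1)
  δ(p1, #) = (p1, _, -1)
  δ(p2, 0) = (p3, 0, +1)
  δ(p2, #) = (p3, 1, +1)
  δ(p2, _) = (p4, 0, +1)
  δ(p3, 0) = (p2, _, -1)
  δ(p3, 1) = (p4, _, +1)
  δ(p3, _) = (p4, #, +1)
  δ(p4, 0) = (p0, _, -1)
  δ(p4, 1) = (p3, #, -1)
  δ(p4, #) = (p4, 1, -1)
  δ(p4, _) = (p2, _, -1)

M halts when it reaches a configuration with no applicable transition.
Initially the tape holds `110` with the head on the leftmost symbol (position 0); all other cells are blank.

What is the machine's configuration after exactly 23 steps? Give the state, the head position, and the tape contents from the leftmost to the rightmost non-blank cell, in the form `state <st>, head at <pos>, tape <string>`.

p0 | __[1]10   read 1 → write 1, move -1, go to p0
p0 | _[_]110   read _ → write #, move +1, go to p0
p0 | _#[1]10   read 1 → write 1, move -1, go to p0
p0 | _[#]110   read # → write 0, move +1, go to p3
p3 | _0[1]10   read 1 → write _, move +1, go to p4
p4 | _0_[1]0   read 1 → write #, move -1, go to p3
p3 | _0[_]#0   read _ → write #, move +1, go to p4
p4 | _0#[#]0   read # → write 1, move -1, go to p4
p4 | _0[#]10   read # → write 1, move -1, go to p4
p4 | _[0]110   read 0 → write _, move -1, go to p0
p0 | [_]_110   read _ → write #, move +1, go to p0
p0 | #[_]110   read _ → write #, move +1, go to p0
p0 | ##[1]10   read 1 → write 1, move -1, go to p0
p0 | #[#]110   read # → write 0, move +1, go to p3
p3 | #0[1]10   read 1 → write _, move +1, go to p4
p4 | #0_[1]0   read 1 → write #, move -1, go to p3
p3 | #0[_]#0   read _ → write #, move +1, go to p4
p4 | #0#[#]0   read # → write 1, move -1, go to p4
p4 | #0[#]10   read # → write 1, move -1, go to p4
p4 | #[0]110   read 0 → write _, move -1, go to p0
p0 | [#]_110   read # → write 0, move +1, go to p3
p3 | 0[_]110   read _ → write #, move +1, go to p4
p4 | 0#[1]10   read 1 → write #, move -1, go to p3
p3 | 0[#]#10
After 23 steps: state p3, head at -1, tape 0##10.

state p3, head at -1, tape 0##10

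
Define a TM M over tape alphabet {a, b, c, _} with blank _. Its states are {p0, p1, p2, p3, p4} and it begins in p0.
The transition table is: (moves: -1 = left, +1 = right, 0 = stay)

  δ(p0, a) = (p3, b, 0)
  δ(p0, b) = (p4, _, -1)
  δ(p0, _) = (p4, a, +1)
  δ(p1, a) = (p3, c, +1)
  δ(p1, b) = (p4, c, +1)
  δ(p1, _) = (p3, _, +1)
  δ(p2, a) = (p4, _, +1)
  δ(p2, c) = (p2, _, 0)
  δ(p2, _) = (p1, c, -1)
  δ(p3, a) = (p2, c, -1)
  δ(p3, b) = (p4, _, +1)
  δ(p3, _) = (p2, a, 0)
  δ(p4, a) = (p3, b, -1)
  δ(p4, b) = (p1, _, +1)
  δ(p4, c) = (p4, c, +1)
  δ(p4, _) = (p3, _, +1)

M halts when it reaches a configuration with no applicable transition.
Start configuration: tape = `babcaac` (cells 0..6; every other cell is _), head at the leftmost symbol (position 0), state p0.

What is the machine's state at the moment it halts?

p3

state=p0 head=0 tape=_[b]abcaac   (p0,b)→(p4,_,-1)
state=p4 head=-1 tape=[_]_abcaac   (p4,_)→(p3,_,+1)
state=p3 head=0 tape=_[_]abcaac   (p3,_)→(p2,a,0)
state=p2 head=0 tape=_[a]abcaac   (p2,a)→(p4,_,+1)
state=p4 head=1 tape=__[a]bcaac   (p4,a)→(p3,b,-1)
state=p3 head=0 tape=_[_]bbcaac   (p3,_)→(p2,a,0)
state=p2 head=0 tape=_[a]bbcaac   (p2,a)→(p4,_,+1)
state=p4 head=1 tape=__[b]bcaac   (p4,b)→(p1,_,+1)
state=p1 head=2 tape=___[b]caac   (p1,b)→(p4,c,+1)
state=p4 head=3 tape=___c[c]aac   (p4,c)→(p4,c,+1)
state=p4 head=4 tape=___cc[a]ac   (p4,a)→(p3,b,-1)
state=p3 head=3 tape=___c[c]bac
No transition is defined for (p3, c); M halts in state p3.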